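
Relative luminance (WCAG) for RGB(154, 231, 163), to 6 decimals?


Linearize each channel (sRGB transfer function): c = v/255; c_lin = c/12.92 if c ≤ 0.04045, else ((c+0.055)/1.055)^2.4
  R: 154/255 ≈ 0.603922 > 0.04045 → ((0.603922+0.055)/1.055)^2.4 ≈ 0.323143
  G: 231/255 ≈ 0.905882 > 0.04045 → ((0.905882+0.055)/1.055)^2.4 ≈ 0.799103
  B: 163/255 ≈ 0.639216 > 0.04045 → ((0.639216+0.055)/1.055)^2.4 ≈ 0.366253
R_lin = 0.323143, G_lin = 0.799103, B_lin = 0.366253
L = 0.2126×R + 0.7152×G + 0.0722×B
L = 0.2126×0.323143 + 0.7152×0.799103 + 0.0722×0.366253
L ≈ 0.666662


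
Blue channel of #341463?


Color: #341463
R = 34 = 52
G = 14 = 20
B = 63 = 99
Blue = 99


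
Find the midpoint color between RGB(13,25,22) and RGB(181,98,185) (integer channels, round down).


Midpoint: each channel = ⌊(C₁+C₂)/2⌋
R: ⌊(13+181)/2⌋ = 97
G: ⌊(25+98)/2⌋ = 61
B: ⌊(22+185)/2⌋ = 103
= RGB(97, 61, 103)


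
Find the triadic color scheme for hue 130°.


Triadic: equally spaced at 120° intervals
H1 = 130°
H2 = (130 + 120) mod 360 = 250°
H3 = (130 + 240) mod 360 = 10°
Triadic = 130°, 250°, 10°


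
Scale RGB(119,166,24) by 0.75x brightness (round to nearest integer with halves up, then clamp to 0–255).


Multiply each channel by 0.75, round half up, clamp to [0, 255]
R: 119×0.75 = 89.25 → round → 89
G: 166×0.75 = 124.5 → round → 125
B: 24×0.75 = 18
= RGB(89, 125, 18)


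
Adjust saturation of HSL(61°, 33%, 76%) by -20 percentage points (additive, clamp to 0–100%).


Original S = 33%
Adjustment = -20 percentage points
New S = 33 + (-20) = 13
Clamp to [0, 100] → 13
= HSL(61°, 13%, 76%)


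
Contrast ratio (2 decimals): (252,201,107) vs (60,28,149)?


Linearize each sRGB channel c=v/255: c/12.92 if c ≤ 0.04045 else ((c+0.055)/1.055)^2.4
L = 0.2126×R_lin + 0.7152×G_lin + 0.0722×B_lin
Color 1 (252,201,107):
  R=252: 252/255≈0.9882 > 0.04045 → ((0.9882+0.055)/1.055)^2.4 ≈ 0.97345
  G=201: 201/255≈0.7882 > 0.04045 → ((0.7882+0.055)/1.055)^2.4 ≈ 0.58408
  B=107: 107/255≈0.4196 > 0.04045 → ((0.4196+0.055)/1.055)^2.4 ≈ 0.14703
  L1 = 0.2126×0.97345 + 0.7152×0.58408 + 0.0722×0.14703 ≈ 0.63530
Color 2 (60,28,149):
  R=60: 60/255≈0.2353 > 0.04045 → ((0.2353+0.055)/1.055)^2.4 ≈ 0.04519
  G=28: 28/255≈0.1098 > 0.04045 → ((0.1098+0.055)/1.055)^2.4 ≈ 0.01161
  B=149: 149/255≈0.5843 > 0.04045 → ((0.5843+0.055)/1.055)^2.4 ≈ 0.30054
  L2 = 0.2126×0.04519 + 0.7152×0.01161 + 0.0722×0.30054 ≈ 0.03961
Lighter = 0.63530, Darker = 0.03961
Ratio = (L_lighter + 0.05) / (L_darker + 0.05)
Ratio = (0.63530 + 0.05) / (0.03961 + 0.05) = 0.68530 / 0.08961 ≈ 7.6475
Ratio ≈ 7.65:1


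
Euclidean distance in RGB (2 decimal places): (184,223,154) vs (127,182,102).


d = √[(R₁-R₂)² + (G₁-G₂)² + (B₁-B₂)²]
d = √[(184-127)² + (223-182)² + (154-102)²]
d = √[3249 + 1681 + 2704]
d = √7634
d ≈ 87.37


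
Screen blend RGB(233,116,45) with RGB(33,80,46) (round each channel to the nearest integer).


Screen: C = 255 - (255-A)×(255-B)/255, rounded to nearest integer
R: 255 - (255-233)×(255-33)/255 = 255 - 4884/255 ≈ 255 - 19.153 = 235.847 → 236
G: 255 - (255-116)×(255-80)/255 = 255 - 24325/255 ≈ 255 - 95.392 = 159.608 → 160
B: 255 - (255-45)×(255-46)/255 = 255 - 43890/255 ≈ 255 - 172.118 = 82.882 → 83
= RGB(236, 160, 83)


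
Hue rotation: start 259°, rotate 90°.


New hue = (H + rotation) mod 360
New hue = (259 + 90) mod 360
= 349 mod 360
= 349°


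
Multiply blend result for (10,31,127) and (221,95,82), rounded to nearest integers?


Multiply: C = A×B/255, rounded to nearest integer
R: 10×221/255 = 2210/255 ≈ 8.667 → 9
G: 31×95/255 = 2945/255 ≈ 11.549 → 12
B: 127×82/255 = 10414/255 ≈ 40.839 → 41
= RGB(9, 12, 41)


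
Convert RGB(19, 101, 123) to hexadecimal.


R = 19 → 13 (hex)
G = 101 → 65 (hex)
B = 123 → 7B (hex)
Hex = #13657B


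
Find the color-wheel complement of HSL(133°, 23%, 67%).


Complement = opposite side of color wheel = hue + 180°
H' = (133 + 180) mod 360 = 313°
S and L unchanged.
= HSL(313°, 23%, 67%)


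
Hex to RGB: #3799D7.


37 → 55 (R)
99 → 153 (G)
D7 → 215 (B)
= RGB(55, 153, 215)


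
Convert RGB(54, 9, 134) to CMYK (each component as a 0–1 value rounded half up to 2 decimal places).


R'=54/255≈0.2118, G'=9/255≈0.0353, B'=134/255≈0.5255
K = 1 - max(R',G',B') = 1 - 134/255 = 121/255 = 0.47450… → 0.47
(1-R'-K)/(1-K) simplifies to (max-R)/max with max = 134:
C = (134-54)/134 = 80/134 = 0.59701… → 0.60
M = (134-9)/134 = 125/134 = 0.93283… → 0.93
Y = (134-134)/134 = 0/134 = 0 → 0.00
= CMYK(0.60, 0.93, 0.00, 0.47)


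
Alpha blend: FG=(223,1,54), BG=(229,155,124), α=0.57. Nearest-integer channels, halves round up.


C = α×F + (1-α)×B, with 1-α = 0.43
R: 0.57×223 + 0.43×229 = 127.11 + 98.47 = 225.58 → 226
G: 0.57×1 + 0.43×155 = 0.57 + 66.65 = 67.22 → 67
B: 0.57×54 + 0.43×124 = 30.78 + 53.32 = 84.10 → 84
= RGB(226, 67, 84)


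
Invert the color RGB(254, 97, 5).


Invert: (255-R, 255-G, 255-B)
R: 255-254 = 1
G: 255-97 = 158
B: 255-5 = 250
= RGB(1, 158, 250)


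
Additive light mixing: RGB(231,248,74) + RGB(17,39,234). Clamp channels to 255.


Additive: each channel = min(255, C₁+C₂)
R: 231+17 = 248 → 248
G: 248+39 = 287 → 255
B: 74+234 = 308 → 255
= RGB(248, 255, 255)


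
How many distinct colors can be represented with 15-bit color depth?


Colors = 2^bits = 2^15
= 32,768 colors


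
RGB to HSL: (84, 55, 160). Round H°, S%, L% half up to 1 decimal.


Normalize: R'=84/255≈0.3294, G'=55/255≈0.2157, B'=160/255≈0.6275
Max=160/255, Min=55/255, Δ=Max-Min=105/255
L = (Max+Min)/2 = (160+55)/510 = 215/510 = 0.42156… → L = 42.2%
L ≤ 0.5 → S = Δ/(Max+Min) = 105/(160+55) = 105/215 = 0.48837… → S = 48.8%
(the 1/255 factors cancel in S and H, so raw channel differences can be used)
Max is B' → H = 60 × ((R-G)/Δ + 4) = 60 × ((84-55)/105 + 4)
  29/105 + 4 = 0.2761… + 4 = 4.2761…
  H = 60 × 4.2761… = 256.571…° → H = 256.6°
= HSL(256.6°, 48.8%, 42.2%)


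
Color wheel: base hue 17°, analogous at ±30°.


Base hue: 17°
Left analog: (17 - 30) mod 360 = 347°
Right analog: (17 + 30) mod 360 = 47°
Analogous hues = 347° and 47°


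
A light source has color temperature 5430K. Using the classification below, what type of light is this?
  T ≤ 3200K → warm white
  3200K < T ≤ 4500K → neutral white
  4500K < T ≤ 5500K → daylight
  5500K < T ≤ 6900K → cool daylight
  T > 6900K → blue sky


Temperature: 5430K
4500K < 5430K ≤ 5500K → daylight
Classification: daylight


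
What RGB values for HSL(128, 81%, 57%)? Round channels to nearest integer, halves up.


H=128°, S=0.81, L=0.57
C = (1-|2L-1|)×S = (1-|0.14|)×0.81 = 0.6966
H' = H/60 = 128/60 ≈ 2.1333; X = C×(1-|H' mod 2 - 1|) = 0.09288
m = L - C/2 = 0.57 - 0.3483 = 0.2217
Sector ⌊H'⌋ = 2 → (R',G',B') = (0.0, 0.6966, 0.09288)
RGB = ((R'+m)×255, (G'+m)×255, (B'+m)×255) = (56.5335, 234.1665, 80.2179)
Round half up → RGB(57, 234, 80)


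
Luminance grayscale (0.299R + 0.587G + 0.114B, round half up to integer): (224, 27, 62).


Gray = 0.299×R + 0.587×G + 0.114×B
Gray = 0.299×224 + 0.587×27 + 0.114×62
Gray = 66.976 + 15.849 + 7.068
Gray = 89.893 → round half up → 90
Gray = 90


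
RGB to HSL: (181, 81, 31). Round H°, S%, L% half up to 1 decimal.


Normalize: R'=181/255≈0.7098, G'=81/255≈0.3176, B'=31/255≈0.1216
Max=181/255, Min=31/255, Δ=Max-Min=150/255
L = (Max+Min)/2 = (181+31)/510 = 212/510 = 0.41568… → L = 41.6%
L ≤ 0.5 → S = Δ/(Max+Min) = 150/(181+31) = 150/212 = 0.70754… → S = 70.8%
(the 1/255 factors cancel in S and H, so raw channel differences can be used)
Max is R' → H = 60 × (((G-B)/Δ) mod 6) = 60 × (((81-31)/150) mod 6)
  50/150 = 0.3333…
  H = 60 × 0.3333… = 20° → H = 20.0°
= HSL(20.0°, 70.8%, 41.6%)


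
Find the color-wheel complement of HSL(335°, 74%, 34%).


Complement = opposite side of color wheel = hue + 180°
H' = (335 + 180) mod 360 = 155°
S and L unchanged.
= HSL(155°, 74%, 34%)


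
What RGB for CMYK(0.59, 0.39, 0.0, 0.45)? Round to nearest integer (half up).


R = 255 × (1-C) × (1-K) = 255 × 0.41 × 0.55 = 57.5025 → 58
G = 255 × (1-M) × (1-K) = 255 × 0.61 × 0.55 = 85.5525 → 86
B = 255 × (1-Y) × (1-K) = 255 × 1.00 × 0.55 = 140.25 → 140
= RGB(58, 86, 140)


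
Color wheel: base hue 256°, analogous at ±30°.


Base hue: 256°
Left analog: (256 - 30) mod 360 = 226°
Right analog: (256 + 30) mod 360 = 286°
Analogous hues = 226° and 286°


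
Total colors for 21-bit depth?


Colors = 2^bits = 2^21
= 2,097,152 colors


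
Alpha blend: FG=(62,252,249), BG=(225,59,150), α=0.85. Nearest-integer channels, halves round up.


C = α×F + (1-α)×B, with 1-α = 0.15
R: 0.85×62 + 0.15×225 = 52.70 + 33.75 = 86.45 → 86
G: 0.85×252 + 0.15×59 = 214.20 + 8.85 = 223.05 → 223
B: 0.85×249 + 0.15×150 = 211.65 + 22.50 = 234.15 → 234
= RGB(86, 223, 234)


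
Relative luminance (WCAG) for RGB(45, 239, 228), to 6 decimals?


Linearize each channel (sRGB transfer function): c = v/255; c_lin = c/12.92 if c ≤ 0.04045, else ((c+0.055)/1.055)^2.4
  R: 45/255 ≈ 0.176471 > 0.04045 → ((0.176471+0.055)/1.055)^2.4 ≈ 0.026241
  G: 239/255 ≈ 0.937255 > 0.04045 → ((0.937255+0.055)/1.055)^2.4 ≈ 0.863157
  B: 228/255 ≈ 0.894118 > 0.04045 → ((0.894118+0.055)/1.055)^2.4 ≈ 0.775822
R_lin = 0.026241, G_lin = 0.863157, B_lin = 0.775822
L = 0.2126×R + 0.7152×G + 0.0722×B
L = 0.2126×0.026241 + 0.7152×0.863157 + 0.0722×0.775822
L ≈ 0.678923


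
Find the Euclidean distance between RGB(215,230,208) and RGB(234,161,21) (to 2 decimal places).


d = √[(R₁-R₂)² + (G₁-G₂)² + (B₁-B₂)²]
d = √[(215-234)² + (230-161)² + (208-21)²]
d = √[361 + 4761 + 34969]
d = √40091
d ≈ 200.23


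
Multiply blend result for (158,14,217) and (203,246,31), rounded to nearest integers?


Multiply: C = A×B/255, rounded to nearest integer
R: 158×203/255 = 32074/255 ≈ 125.780 → 126
G: 14×246/255 = 3444/255 ≈ 13.506 → 14
B: 217×31/255 = 6727/255 ≈ 26.380 → 26
= RGB(126, 14, 26)


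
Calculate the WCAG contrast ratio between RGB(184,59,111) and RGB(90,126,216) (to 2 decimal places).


Linearize each sRGB channel c=v/255: c/12.92 if c ≤ 0.04045 else ((c+0.055)/1.055)^2.4
L = 0.2126×R_lin + 0.7152×G_lin + 0.0722×B_lin
Color 1 (184,59,111):
  R=184: 184/255≈0.7216 > 0.04045 → ((0.7216+0.055)/1.055)^2.4 ≈ 0.47932
  G=59: 59/255≈0.2314 > 0.04045 → ((0.2314+0.055)/1.055)^2.4 ≈ 0.04374
  B=111: 111/255≈0.4353 > 0.04045 → ((0.4353+0.055)/1.055)^2.4 ≈ 0.15896
  L1 = 0.2126×0.47932 + 0.7152×0.04374 + 0.0722×0.15896 ≈ 0.14466
Color 2 (90,126,216):
  R=90: 90/255≈0.3529 > 0.04045 → ((0.3529+0.055)/1.055)^2.4 ≈ 0.10224
  G=126: 126/255≈0.4941 > 0.04045 → ((0.4941+0.055)/1.055)^2.4 ≈ 0.20864
  B=216: 216/255≈0.8471 > 0.04045 → ((0.8471+0.055)/1.055)^2.4 ≈ 0.68669
  L2 = 0.2126×0.10224 + 0.7152×0.20864 + 0.0722×0.68669 ≈ 0.22053
Lighter = 0.22053, Darker = 0.14466
Ratio = (L_lighter + 0.05) / (L_darker + 0.05)
Ratio = (0.22053 + 0.05) / (0.14466 + 0.05) = 0.27053 / 0.19466 ≈ 1.3898
Ratio ≈ 1.39:1


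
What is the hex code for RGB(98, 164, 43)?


R = 98 → 62 (hex)
G = 164 → A4 (hex)
B = 43 → 2B (hex)
Hex = #62A42B


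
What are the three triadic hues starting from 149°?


Triadic: equally spaced at 120° intervals
H1 = 149°
H2 = (149 + 120) mod 360 = 269°
H3 = (149 + 240) mod 360 = 29°
Triadic = 149°, 269°, 29°


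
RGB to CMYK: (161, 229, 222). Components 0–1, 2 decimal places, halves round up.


R'=161/255≈0.6314, G'=229/255≈0.8980, B'=222/255≈0.8706
K = 1 - max(R',G',B') = 1 - 229/255 = 26/255 = 0.10196… → 0.10
(1-R'-K)/(1-K) simplifies to (max-R)/max with max = 229:
C = (229-161)/229 = 68/229 = 0.29694… → 0.30
M = (229-229)/229 = 0/229 = 0 → 0.00
Y = (229-222)/229 = 7/229 = 0.03056… → 0.03
= CMYK(0.30, 0.00, 0.03, 0.10)


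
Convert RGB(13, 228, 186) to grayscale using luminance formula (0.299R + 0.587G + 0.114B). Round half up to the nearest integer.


Gray = 0.299×R + 0.587×G + 0.114×B
Gray = 0.299×13 + 0.587×228 + 0.114×186
Gray = 3.887 + 133.836 + 21.204
Gray = 158.927 → round half up → 159
Gray = 159


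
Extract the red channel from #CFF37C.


Color: #CFF37C
R = CF = 207
G = F3 = 243
B = 7C = 124
Red = 207


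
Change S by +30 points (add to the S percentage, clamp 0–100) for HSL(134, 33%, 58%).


Original S = 33%
Adjustment = +30 percentage points
New S = 33 + (30) = 63
Clamp to [0, 100] → 63
= HSL(134°, 63%, 58%)


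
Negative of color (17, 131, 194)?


Invert: (255-R, 255-G, 255-B)
R: 255-17 = 238
G: 255-131 = 124
B: 255-194 = 61
= RGB(238, 124, 61)


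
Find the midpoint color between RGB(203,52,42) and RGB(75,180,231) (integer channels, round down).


Midpoint: each channel = ⌊(C₁+C₂)/2⌋
R: ⌊(203+75)/2⌋ = 139
G: ⌊(52+180)/2⌋ = 116
B: ⌊(42+231)/2⌋ = 136
= RGB(139, 116, 136)


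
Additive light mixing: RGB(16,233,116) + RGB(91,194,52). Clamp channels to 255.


Additive: each channel = min(255, C₁+C₂)
R: 16+91 = 107 → 107
G: 233+194 = 427 → 255
B: 116+52 = 168 → 168
= RGB(107, 255, 168)


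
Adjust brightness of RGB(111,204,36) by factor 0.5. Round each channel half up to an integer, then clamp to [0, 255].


Multiply each channel by 0.5, round half up, clamp to [0, 255]
R: 111×0.5 = 55.5 → round → 56
G: 204×0.5 = 102
B: 36×0.5 = 18
= RGB(56, 102, 18)


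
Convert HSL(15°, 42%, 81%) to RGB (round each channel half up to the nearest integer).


H=15°, S=0.42, L=0.81
C = (1-|2L-1|)×S = (1-|0.62|)×0.42 = 0.1596
H' = H/60 = 15/60 ≈ 0.2500; X = C×(1-|H' mod 2 - 1|) = 0.0399
m = L - C/2 = 0.81 - 0.0798 = 0.7302
Sector ⌊H'⌋ = 0 → (R',G',B') = (0.1596, 0.0399, 0.0)
RGB = ((R'+m)×255, (G'+m)×255, (B'+m)×255) = (226.899, 196.3755, 186.201)
Round half up → RGB(227, 196, 186)


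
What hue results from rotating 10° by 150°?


New hue = (H + rotation) mod 360
New hue = (10 + 150) mod 360
= 160 mod 360
= 160°


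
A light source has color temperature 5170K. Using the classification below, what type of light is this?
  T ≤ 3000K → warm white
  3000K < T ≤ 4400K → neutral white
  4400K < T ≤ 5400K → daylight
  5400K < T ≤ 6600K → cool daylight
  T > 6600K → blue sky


Temperature: 5170K
4400K < 5170K ≤ 5400K → daylight
Classification: daylight


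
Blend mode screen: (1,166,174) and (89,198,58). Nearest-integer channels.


Screen: C = 255 - (255-A)×(255-B)/255, rounded to nearest integer
R: 255 - (255-1)×(255-89)/255 = 255 - 42164/255 ≈ 255 - 165.349 = 89.651 → 90
G: 255 - (255-166)×(255-198)/255 = 255 - 5073/255 ≈ 255 - 19.894 = 235.106 → 235
B: 255 - (255-174)×(255-58)/255 = 255 - 15957/255 ≈ 255 - 62.576 = 192.424 → 192
= RGB(90, 235, 192)


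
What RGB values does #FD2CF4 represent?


FD → 253 (R)
2C → 44 (G)
F4 → 244 (B)
= RGB(253, 44, 244)


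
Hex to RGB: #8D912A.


8D → 141 (R)
91 → 145 (G)
2A → 42 (B)
= RGB(141, 145, 42)


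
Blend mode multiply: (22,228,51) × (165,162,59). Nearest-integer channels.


Multiply: C = A×B/255, rounded to nearest integer
R: 22×165/255 = 3630/255 ≈ 14.235 → 14
G: 228×162/255 = 36936/255 ≈ 144.847 → 145
B: 51×59/255 = 3009/255 ≈ 11.800 → 12
= RGB(14, 145, 12)


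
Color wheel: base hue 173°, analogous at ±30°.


Base hue: 173°
Left analog: (173 - 30) mod 360 = 143°
Right analog: (173 + 30) mod 360 = 203°
Analogous hues = 143° and 203°


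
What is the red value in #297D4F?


Color: #297D4F
R = 29 = 41
G = 7D = 125
B = 4F = 79
Red = 41


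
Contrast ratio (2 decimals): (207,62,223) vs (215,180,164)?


Linearize each sRGB channel c=v/255: c/12.92 if c ≤ 0.04045 else ((c+0.055)/1.055)^2.4
L = 0.2126×R_lin + 0.7152×G_lin + 0.0722×B_lin
Color 1 (207,62,223):
  R=207: 207/255≈0.8118 > 0.04045 → ((0.8118+0.055)/1.055)^2.4 ≈ 0.62396
  G=62: 62/255≈0.2431 > 0.04045 → ((0.2431+0.055)/1.055)^2.4 ≈ 0.04817
  B=223: 223/255≈0.8745 > 0.04045 → ((0.8745+0.055)/1.055)^2.4 ≈ 0.73791
  L1 = 0.2126×0.62396 + 0.7152×0.04817 + 0.0722×0.73791 ≈ 0.22038
Color 2 (215,180,164):
  R=215: 215/255≈0.8431 > 0.04045 → ((0.8431+0.055)/1.055)^2.4 ≈ 0.67954
  G=180: 180/255≈0.7059 > 0.04045 → ((0.7059+0.055)/1.055)^2.4 ≈ 0.45641
  B=164: 164/255≈0.6431 > 0.04045 → ((0.6431+0.055)/1.055)^2.4 ≈ 0.37124
  L2 = 0.2126×0.67954 + 0.7152×0.45641 + 0.0722×0.37124 ≈ 0.49770
Lighter = 0.49770, Darker = 0.22038
Ratio = (L_lighter + 0.05) / (L_darker + 0.05)
Ratio = (0.49770 + 0.05) / (0.22038 + 0.05) = 0.54770 / 0.27038 ≈ 2.0256
Ratio ≈ 2.03:1


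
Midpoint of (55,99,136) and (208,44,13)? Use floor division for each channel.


Midpoint: each channel = ⌊(C₁+C₂)/2⌋
R: ⌊(55+208)/2⌋ = 131
G: ⌊(99+44)/2⌋ = 71
B: ⌊(136+13)/2⌋ = 74
= RGB(131, 71, 74)


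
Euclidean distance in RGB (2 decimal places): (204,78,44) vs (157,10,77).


d = √[(R₁-R₂)² + (G₁-G₂)² + (B₁-B₂)²]
d = √[(204-157)² + (78-10)² + (44-77)²]
d = √[2209 + 4624 + 1089]
d = √7922
d ≈ 89.01


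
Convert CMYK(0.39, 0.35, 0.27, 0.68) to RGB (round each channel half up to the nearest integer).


R = 255 × (1-C) × (1-K) = 255 × 0.61 × 0.32 = 49.776 → 50
G = 255 × (1-M) × (1-K) = 255 × 0.65 × 0.32 = 53.04 → 53
B = 255 × (1-Y) × (1-K) = 255 × 0.73 × 0.32 = 59.568 → 60
= RGB(50, 53, 60)


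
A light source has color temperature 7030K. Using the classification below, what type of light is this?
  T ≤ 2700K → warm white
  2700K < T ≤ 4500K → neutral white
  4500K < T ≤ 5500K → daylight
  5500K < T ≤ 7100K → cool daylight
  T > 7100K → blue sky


Temperature: 7030K
5500K < 7030K ≤ 7100K → cool daylight
Classification: cool daylight


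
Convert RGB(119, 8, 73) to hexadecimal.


R = 119 → 77 (hex)
G = 8 → 08 (hex)
B = 73 → 49 (hex)
Hex = #770849


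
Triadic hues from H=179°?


Triadic: equally spaced at 120° intervals
H1 = 179°
H2 = (179 + 120) mod 360 = 299°
H3 = (179 + 240) mod 360 = 59°
Triadic = 179°, 299°, 59°


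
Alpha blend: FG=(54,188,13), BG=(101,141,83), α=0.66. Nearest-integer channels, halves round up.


C = α×F + (1-α)×B, with 1-α = 0.34
R: 0.66×54 + 0.34×101 = 35.64 + 34.34 = 69.98 → 70
G: 0.66×188 + 0.34×141 = 124.08 + 47.94 = 172.02 → 172
B: 0.66×13 + 0.34×83 = 8.58 + 28.22 = 36.80 → 37
= RGB(70, 172, 37)


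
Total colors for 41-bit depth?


Colors = 2^bits = 2^41
= 2,199,023,255,552 colors


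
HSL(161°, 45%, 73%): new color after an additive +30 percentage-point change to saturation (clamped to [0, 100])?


Original S = 45%
Adjustment = +30 percentage points
New S = 45 + (30) = 75
Clamp to [0, 100] → 75
= HSL(161°, 75%, 73%)


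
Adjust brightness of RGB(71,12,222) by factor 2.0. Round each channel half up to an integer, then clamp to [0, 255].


Multiply each channel by 2.0, round half up, clamp to [0, 255]
R: 71×2.0 = 142
G: 12×2.0 = 24
B: 222×2.0 = 444 → clamp → 255
= RGB(142, 24, 255)


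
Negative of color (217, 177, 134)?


Invert: (255-R, 255-G, 255-B)
R: 255-217 = 38
G: 255-177 = 78
B: 255-134 = 121
= RGB(38, 78, 121)


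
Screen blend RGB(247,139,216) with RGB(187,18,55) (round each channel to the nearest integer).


Screen: C = 255 - (255-A)×(255-B)/255, rounded to nearest integer
R: 255 - (255-247)×(255-187)/255 = 255 - 544/255 ≈ 255 - 2.133 = 252.867 → 253
G: 255 - (255-139)×(255-18)/255 = 255 - 27492/255 ≈ 255 - 107.812 = 147.188 → 147
B: 255 - (255-216)×(255-55)/255 = 255 - 7800/255 ≈ 255 - 30.588 = 224.412 → 224
= RGB(253, 147, 224)


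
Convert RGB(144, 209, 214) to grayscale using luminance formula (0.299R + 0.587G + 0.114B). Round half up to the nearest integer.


Gray = 0.299×R + 0.587×G + 0.114×B
Gray = 0.299×144 + 0.587×209 + 0.114×214
Gray = 43.056 + 122.683 + 24.396
Gray = 190.135 → round half up → 190
Gray = 190


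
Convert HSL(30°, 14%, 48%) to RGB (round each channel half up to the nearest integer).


H=30°, S=0.14, L=0.48
C = (1-|2L-1|)×S = (1-|-0.04|)×0.14 = 0.1344
H' = H/60 = 30/60 ≈ 0.5000; X = C×(1-|H' mod 2 - 1|) = 0.0672
m = L - C/2 = 0.48 - 0.0672 = 0.4128
Sector ⌊H'⌋ = 0 → (R',G',B') = (0.1344, 0.0672, 0.0)
RGB = ((R'+m)×255, (G'+m)×255, (B'+m)×255) = (139.536, 122.4, 105.264)
Round half up → RGB(140, 122, 105)


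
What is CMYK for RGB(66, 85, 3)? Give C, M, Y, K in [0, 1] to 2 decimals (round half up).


R'=66/255≈0.2588, G'=85/255≈0.3333, B'=3/255≈0.0118
K = 1 - max(R',G',B') = 1 - 85/255 = 170/255 = 0.66666… → 0.67
(1-R'-K)/(1-K) simplifies to (max-R)/max with max = 85:
C = (85-66)/85 = 19/85 = 0.22352… → 0.22
M = (85-85)/85 = 0/85 = 0 → 0.00
Y = (85-3)/85 = 82/85 = 0.96470… → 0.96
= CMYK(0.22, 0.00, 0.96, 0.67)


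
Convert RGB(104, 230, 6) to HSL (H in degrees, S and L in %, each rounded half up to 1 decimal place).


Normalize: R'=104/255≈0.4078, G'=230/255≈0.9020, B'=6/255≈0.0235
Max=230/255, Min=6/255, Δ=Max-Min=224/255
L = (Max+Min)/2 = (230+6)/510 = 236/510 = 0.46274… → L = 46.3%
L ≤ 0.5 → S = Δ/(Max+Min) = 224/(230+6) = 224/236 = 0.94915… → S = 94.9%
(the 1/255 factors cancel in S and H, so raw channel differences can be used)
Max is G' → H = 60 × ((B-R)/Δ + 2) = 60 × ((6-104)/224 + 2)
  -98/224 + 2 = -0.4375 + 2 = 1.5625
  H = 60 × 1.5625 = 93.75° → H = 93.8°
= HSL(93.8°, 94.9%, 46.3%)


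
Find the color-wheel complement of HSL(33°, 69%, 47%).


Complement = opposite side of color wheel = hue + 180°
H' = (33 + 180) mod 360 = 213°
S and L unchanged.
= HSL(213°, 69%, 47%)


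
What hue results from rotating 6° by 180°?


New hue = (H + rotation) mod 360
New hue = (6 + 180) mod 360
= 186 mod 360
= 186°


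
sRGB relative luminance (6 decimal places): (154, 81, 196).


Linearize each channel (sRGB transfer function): c = v/255; c_lin = c/12.92 if c ≤ 0.04045, else ((c+0.055)/1.055)^2.4
  R: 154/255 ≈ 0.603922 > 0.04045 → ((0.603922+0.055)/1.055)^2.4 ≈ 0.323143
  G: 81/255 ≈ 0.317647 > 0.04045 → ((0.317647+0.055)/1.055)^2.4 ≈ 0.082283
  B: 196/255 ≈ 0.768627 > 0.04045 → ((0.768627+0.055)/1.055)^2.4 ≈ 0.552011
R_lin = 0.323143, G_lin = 0.082283, B_lin = 0.552011
L = 0.2126×R + 0.7152×G + 0.0722×B
L = 0.2126×0.323143 + 0.7152×0.082283 + 0.0722×0.552011
L ≈ 0.167404


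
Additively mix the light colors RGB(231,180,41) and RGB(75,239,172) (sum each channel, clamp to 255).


Additive: each channel = min(255, C₁+C₂)
R: 231+75 = 306 → 255
G: 180+239 = 419 → 255
B: 41+172 = 213 → 213
= RGB(255, 255, 213)


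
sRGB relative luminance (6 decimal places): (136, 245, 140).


Linearize each channel (sRGB transfer function): c = v/255; c_lin = c/12.92 if c ≤ 0.04045, else ((c+0.055)/1.055)^2.4
  R: 136/255 ≈ 0.533333 > 0.04045 → ((0.533333+0.055)/1.055)^2.4 ≈ 0.246201
  G: 245/255 ≈ 0.960784 > 0.04045 → ((0.960784+0.055)/1.055)^2.4 ≈ 0.913099
  B: 140/255 ≈ 0.549020 > 0.04045 → ((0.549020+0.055)/1.055)^2.4 ≈ 0.262251
R_lin = 0.246201, G_lin = 0.913099, B_lin = 0.262251
L = 0.2126×R + 0.7152×G + 0.0722×B
L = 0.2126×0.246201 + 0.7152×0.913099 + 0.0722×0.262251
L ≈ 0.724325


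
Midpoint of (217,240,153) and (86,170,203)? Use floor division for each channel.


Midpoint: each channel = ⌊(C₁+C₂)/2⌋
R: ⌊(217+86)/2⌋ = 151
G: ⌊(240+170)/2⌋ = 205
B: ⌊(153+203)/2⌋ = 178
= RGB(151, 205, 178)


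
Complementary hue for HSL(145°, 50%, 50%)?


Complement = opposite side of color wheel = hue + 180°
H' = (145 + 180) mod 360 = 325°
S and L unchanged.
= HSL(325°, 50%, 50%)


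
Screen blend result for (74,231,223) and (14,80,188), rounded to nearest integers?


Screen: C = 255 - (255-A)×(255-B)/255, rounded to nearest integer
R: 255 - (255-74)×(255-14)/255 = 255 - 43621/255 ≈ 255 - 171.063 = 83.937 → 84
G: 255 - (255-231)×(255-80)/255 = 255 - 4200/255 ≈ 255 - 16.471 = 238.529 → 239
B: 255 - (255-223)×(255-188)/255 = 255 - 2144/255 ≈ 255 - 8.408 = 246.592 → 247
= RGB(84, 239, 247)


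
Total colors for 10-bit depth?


Colors = 2^bits = 2^10
= 1,024 colors


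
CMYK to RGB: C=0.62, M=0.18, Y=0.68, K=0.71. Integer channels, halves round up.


R = 255 × (1-C) × (1-K) = 255 × 0.38 × 0.29 = 28.101 → 28
G = 255 × (1-M) × (1-K) = 255 × 0.82 × 0.29 = 60.639 → 61
B = 255 × (1-Y) × (1-K) = 255 × 0.32 × 0.29 = 23.664 → 24
= RGB(28, 61, 24)


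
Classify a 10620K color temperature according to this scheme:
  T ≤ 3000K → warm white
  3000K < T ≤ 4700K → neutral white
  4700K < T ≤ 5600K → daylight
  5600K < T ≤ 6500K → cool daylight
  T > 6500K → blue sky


Temperature: 10620K
10620K > 6500K → blue sky
Classification: blue sky


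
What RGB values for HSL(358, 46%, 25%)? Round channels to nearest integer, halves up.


H=358°, S=0.46, L=0.25
C = (1-|2L-1|)×S = (1-|-0.50|)×0.46 = 0.23
H' = H/60 = 358/60 ≈ 5.9667; X = C×(1-|H' mod 2 - 1|) ≈ 0.0077
m = L - C/2 = 0.25 - 0.115 = 0.135
Sector ⌊H'⌋ = 5 → (R',G',B') = (0.23, 0.0, ≈0.0077)
RGB = ((R'+m)×255, (G'+m)×255, (B'+m)×255) = (93.075, 34.425, 36.38)
Round half up → RGB(93, 34, 36)


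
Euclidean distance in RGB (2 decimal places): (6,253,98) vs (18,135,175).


d = √[(R₁-R₂)² + (G₁-G₂)² + (B₁-B₂)²]
d = √[(6-18)² + (253-135)² + (98-175)²]
d = √[144 + 13924 + 5929]
d = √19997
d ≈ 141.41


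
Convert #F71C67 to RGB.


F7 → 247 (R)
1C → 28 (G)
67 → 103 (B)
= RGB(247, 28, 103)


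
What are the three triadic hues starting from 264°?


Triadic: equally spaced at 120° intervals
H1 = 264°
H2 = (264 + 120) mod 360 = 24°
H3 = (264 + 240) mod 360 = 144°
Triadic = 264°, 24°, 144°


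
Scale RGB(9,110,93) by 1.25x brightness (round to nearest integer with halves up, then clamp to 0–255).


Multiply each channel by 1.25, round half up, clamp to [0, 255]
R: 9×1.25 = 11.25 → round → 11
G: 110×1.25 = 137.5 → round → 138
B: 93×1.25 = 116.25 → round → 116
= RGB(11, 138, 116)


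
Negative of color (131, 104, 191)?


Invert: (255-R, 255-G, 255-B)
R: 255-131 = 124
G: 255-104 = 151
B: 255-191 = 64
= RGB(124, 151, 64)


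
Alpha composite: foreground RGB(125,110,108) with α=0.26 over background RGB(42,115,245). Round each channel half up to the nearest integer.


C = α×F + (1-α)×B, with 1-α = 0.74
R: 0.26×125 + 0.74×42 = 32.50 + 31.08 = 63.58 → 64
G: 0.26×110 + 0.74×115 = 28.60 + 85.10 = 113.70 → 114
B: 0.26×108 + 0.74×245 = 28.08 + 181.30 = 209.38 → 209
= RGB(64, 114, 209)


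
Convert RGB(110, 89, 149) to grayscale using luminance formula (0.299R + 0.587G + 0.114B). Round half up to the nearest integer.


Gray = 0.299×R + 0.587×G + 0.114×B
Gray = 0.299×110 + 0.587×89 + 0.114×149
Gray = 32.890 + 52.243 + 16.986
Gray = 102.119 → round half up → 102
Gray = 102


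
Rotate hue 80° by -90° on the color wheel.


New hue = (H + rotation) mod 360
New hue = (80 -90) mod 360
= -10 mod 360
= 350°


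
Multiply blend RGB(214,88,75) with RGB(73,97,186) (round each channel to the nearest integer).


Multiply: C = A×B/255, rounded to nearest integer
R: 214×73/255 = 15622/255 ≈ 61.263 → 61
G: 88×97/255 = 8536/255 ≈ 33.475 → 33
B: 75×186/255 = 13950/255 ≈ 54.706 → 55
= RGB(61, 33, 55)


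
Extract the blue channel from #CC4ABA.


Color: #CC4ABA
R = CC = 204
G = 4A = 74
B = BA = 186
Blue = 186


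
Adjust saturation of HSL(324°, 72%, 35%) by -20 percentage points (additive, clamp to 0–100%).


Original S = 72%
Adjustment = -20 percentage points
New S = 72 + (-20) = 52
Clamp to [0, 100] → 52
= HSL(324°, 52%, 35%)


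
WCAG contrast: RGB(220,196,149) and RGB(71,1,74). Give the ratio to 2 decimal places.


Linearize each sRGB channel c=v/255: c/12.92 if c ≤ 0.04045 else ((c+0.055)/1.055)^2.4
L = 0.2126×R_lin + 0.7152×G_lin + 0.0722×B_lin
Color 1 (220,196,149):
  R=220: 220/255≈0.8627 > 0.04045 → ((0.8627+0.055)/1.055)^2.4 ≈ 0.71569
  G=196: 196/255≈0.7686 > 0.04045 → ((0.7686+0.055)/1.055)^2.4 ≈ 0.55201
  B=149: 149/255≈0.5843 > 0.04045 → ((0.5843+0.055)/1.055)^2.4 ≈ 0.30054
  L1 = 0.2126×0.71569 + 0.7152×0.55201 + 0.0722×0.30054 ≈ 0.56865
Color 2 (71,1,74):
  R=71: 71/255≈0.2784 > 0.04045 → ((0.2784+0.055)/1.055)^2.4 ≈ 0.06301
  G=1: 1/255≈0.0039 ≤ 0.04045 → 0.0039/12.92 ≈ 0.00030
  B=74: 74/255≈0.2902 > 0.04045 → ((0.2902+0.055)/1.055)^2.4 ≈ 0.06848
  L2 = 0.2126×0.06301 + 0.7152×0.00030 + 0.0722×0.06848 ≈ 0.01856
Lighter = 0.56865, Darker = 0.01856
Ratio = (L_lighter + 0.05) / (L_darker + 0.05)
Ratio = (0.56865 + 0.05) / (0.01856 + 0.05) = 0.61865 / 0.06856 ≈ 9.0239
Ratio ≈ 9.02:1


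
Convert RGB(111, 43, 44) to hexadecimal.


R = 111 → 6F (hex)
G = 43 → 2B (hex)
B = 44 → 2C (hex)
Hex = #6F2B2C


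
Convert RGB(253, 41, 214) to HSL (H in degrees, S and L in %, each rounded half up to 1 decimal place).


Normalize: R'=253/255≈0.9922, G'=41/255≈0.1608, B'=214/255≈0.8392
Max=253/255, Min=41/255, Δ=Max-Min=212/255
L = (Max+Min)/2 = (253+41)/510 = 294/510 = 0.57647… → L = 57.6%
L > 0.5 → S = Δ/(2-Max-Min) = 212/(510-253-41) = 212/216 = 0.98148… → S = 98.1%
(the 1/255 factors cancel in S and H, so raw channel differences can be used)
Max is R' → H = 60 × (((G-B)/Δ) mod 6) = 60 × (((41-214)/212) mod 6)
  (-173)/212 = -0.8160…; negative, so add 6 → 5.1839…
  H = 60 × 5.1839… = 311.037…° → H = 311.0°
= HSL(311.0°, 98.1%, 57.6%)


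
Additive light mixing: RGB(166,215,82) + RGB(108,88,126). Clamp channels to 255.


Additive: each channel = min(255, C₁+C₂)
R: 166+108 = 274 → 255
G: 215+88 = 303 → 255
B: 82+126 = 208 → 208
= RGB(255, 255, 208)


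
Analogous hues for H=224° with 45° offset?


Base hue: 224°
Left analog: (224 - 45) mod 360 = 179°
Right analog: (224 + 45) mod 360 = 269°
Analogous hues = 179° and 269°


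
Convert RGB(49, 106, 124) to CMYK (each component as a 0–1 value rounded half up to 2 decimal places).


R'=49/255≈0.1922, G'=106/255≈0.4157, B'=124/255≈0.4863
K = 1 - max(R',G',B') = 1 - 124/255 = 131/255 = 0.51372… → 0.51
(1-R'-K)/(1-K) simplifies to (max-R)/max with max = 124:
C = (124-49)/124 = 75/124 = 0.60483… → 0.60
M = (124-106)/124 = 18/124 = 0.14516… → 0.15
Y = (124-124)/124 = 0/124 = 0 → 0.00
= CMYK(0.60, 0.15, 0.00, 0.51)


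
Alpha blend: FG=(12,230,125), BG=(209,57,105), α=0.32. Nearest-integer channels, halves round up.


C = α×F + (1-α)×B, with 1-α = 0.68
R: 0.32×12 + 0.68×209 = 3.84 + 142.12 = 145.96 → 146
G: 0.32×230 + 0.68×57 = 73.60 + 38.76 = 112.36 → 112
B: 0.32×125 + 0.68×105 = 40.00 + 71.40 = 111.40 → 111
= RGB(146, 112, 111)


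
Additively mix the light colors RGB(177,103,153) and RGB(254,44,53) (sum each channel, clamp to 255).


Additive: each channel = min(255, C₁+C₂)
R: 177+254 = 431 → 255
G: 103+44 = 147 → 147
B: 153+53 = 206 → 206
= RGB(255, 147, 206)


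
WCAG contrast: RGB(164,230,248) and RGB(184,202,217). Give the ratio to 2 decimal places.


Linearize each sRGB channel c=v/255: c/12.92 if c ≤ 0.04045 else ((c+0.055)/1.055)^2.4
L = 0.2126×R_lin + 0.7152×G_lin + 0.0722×B_lin
Color 1 (164,230,248):
  R=164: 164/255≈0.6431 > 0.04045 → ((0.6431+0.055)/1.055)^2.4 ≈ 0.37124
  G=230: 230/255≈0.9020 > 0.04045 → ((0.9020+0.055)/1.055)^2.4 ≈ 0.79130
  B=248: 248/255≈0.9725 > 0.04045 → ((0.9725+0.055)/1.055)^2.4 ≈ 0.93869
  L1 = 0.2126×0.37124 + 0.7152×0.79130 + 0.0722×0.93869 ≈ 0.71263
Color 2 (184,202,217):
  R=184: 184/255≈0.7216 > 0.04045 → ((0.7216+0.055)/1.055)^2.4 ≈ 0.47932
  G=202: 202/255≈0.7922 > 0.04045 → ((0.7922+0.055)/1.055)^2.4 ≈ 0.59062
  B=217: 217/255≈0.8510 > 0.04045 → ((0.8510+0.055)/1.055)^2.4 ≈ 0.69387
  L2 = 0.2126×0.47932 + 0.7152×0.59062 + 0.0722×0.69387 ≈ 0.57441
Lighter = 0.71263, Darker = 0.57441
Ratio = (L_lighter + 0.05) / (L_darker + 0.05)
Ratio = (0.71263 + 0.05) / (0.57441 + 0.05) = 0.76263 / 0.62441 ≈ 1.2214
Ratio ≈ 1.22:1


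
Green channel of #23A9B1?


Color: #23A9B1
R = 23 = 35
G = A9 = 169
B = B1 = 177
Green = 169


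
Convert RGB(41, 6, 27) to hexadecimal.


R = 41 → 29 (hex)
G = 6 → 06 (hex)
B = 27 → 1B (hex)
Hex = #29061B


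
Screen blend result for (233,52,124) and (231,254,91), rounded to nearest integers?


Screen: C = 255 - (255-A)×(255-B)/255, rounded to nearest integer
R: 255 - (255-233)×(255-231)/255 = 255 - 528/255 ≈ 255 - 2.071 = 252.929 → 253
G: 255 - (255-52)×(255-254)/255 = 255 - 203/255 ≈ 255 - 0.796 = 254.204 → 254
B: 255 - (255-124)×(255-91)/255 = 255 - 21484/255 ≈ 255 - 84.251 = 170.749 → 171
= RGB(253, 254, 171)


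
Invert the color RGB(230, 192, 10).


Invert: (255-R, 255-G, 255-B)
R: 255-230 = 25
G: 255-192 = 63
B: 255-10 = 245
= RGB(25, 63, 245)


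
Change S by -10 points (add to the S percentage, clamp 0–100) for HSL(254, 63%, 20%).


Original S = 63%
Adjustment = -10 percentage points
New S = 63 + (-10) = 53
Clamp to [0, 100] → 53
= HSL(254°, 53%, 20%)


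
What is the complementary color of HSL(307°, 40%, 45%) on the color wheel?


Complement = opposite side of color wheel = hue + 180°
H' = (307 + 180) mod 360 = 127°
S and L unchanged.
= HSL(127°, 40%, 45%)


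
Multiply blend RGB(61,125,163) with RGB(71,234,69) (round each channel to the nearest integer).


Multiply: C = A×B/255, rounded to nearest integer
R: 61×71/255 = 4331/255 ≈ 16.984 → 17
G: 125×234/255 = 29250/255 ≈ 114.706 → 115
B: 163×69/255 = 11247/255 ≈ 44.106 → 44
= RGB(17, 115, 44)


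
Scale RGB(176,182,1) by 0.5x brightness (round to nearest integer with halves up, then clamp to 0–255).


Multiply each channel by 0.5, round half up, clamp to [0, 255]
R: 176×0.5 = 88
G: 182×0.5 = 91
B: 1×0.5 = 0.5 → round → 1
= RGB(88, 91, 1)


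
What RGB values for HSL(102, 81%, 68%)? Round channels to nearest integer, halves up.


H=102°, S=0.81, L=0.68
C = (1-|2L-1|)×S = (1-|0.36|)×0.81 = 0.5184
H' = H/60 = 102/60 ≈ 1.7000; X = C×(1-|H' mod 2 - 1|) = 0.15552
m = L - C/2 = 0.68 - 0.2592 = 0.4208
Sector ⌊H'⌋ = 1 → (R',G',B') = (0.15552, 0.5184, 0.0)
RGB = ((R'+m)×255, (G'+m)×255, (B'+m)×255) = (146.9616, 239.496, 107.304)
Round half up → RGB(147, 239, 107)


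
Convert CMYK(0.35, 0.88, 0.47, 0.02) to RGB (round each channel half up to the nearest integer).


R = 255 × (1-C) × (1-K) = 255 × 0.65 × 0.98 = 162.435 → 162
G = 255 × (1-M) × (1-K) = 255 × 0.12 × 0.98 = 29.988 → 30
B = 255 × (1-Y) × (1-K) = 255 × 0.53 × 0.98 = 132.447 → 132
= RGB(162, 30, 132)


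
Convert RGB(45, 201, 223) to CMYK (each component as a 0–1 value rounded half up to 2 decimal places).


R'=45/255≈0.1765, G'=201/255≈0.7882, B'=223/255≈0.8745
K = 1 - max(R',G',B') = 1 - 223/255 = 32/255 = 0.12549… → 0.13
(1-R'-K)/(1-K) simplifies to (max-R)/max with max = 223:
C = (223-45)/223 = 178/223 = 0.79820… → 0.80
M = (223-201)/223 = 22/223 = 0.09865… → 0.10
Y = (223-223)/223 = 0/223 = 0 → 0.00
= CMYK(0.80, 0.10, 0.00, 0.13)


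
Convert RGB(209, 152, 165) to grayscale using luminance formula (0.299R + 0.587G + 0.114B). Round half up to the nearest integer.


Gray = 0.299×R + 0.587×G + 0.114×B
Gray = 0.299×209 + 0.587×152 + 0.114×165
Gray = 62.491 + 89.224 + 18.810
Gray = 170.525 → round half up → 171
Gray = 171


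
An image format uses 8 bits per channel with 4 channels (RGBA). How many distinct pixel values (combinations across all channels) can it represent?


Total bits = 8 bits/channel × 4 channels = 32 bits
Distinct pixel values = 2^32
= 4,294,967,296 pixel values


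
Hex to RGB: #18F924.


18 → 24 (R)
F9 → 249 (G)
24 → 36 (B)
= RGB(24, 249, 36)


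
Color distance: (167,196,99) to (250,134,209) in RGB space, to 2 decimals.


d = √[(R₁-R₂)² + (G₁-G₂)² + (B₁-B₂)²]
d = √[(167-250)² + (196-134)² + (99-209)²]
d = √[6889 + 3844 + 12100]
d = √22833
d ≈ 151.11


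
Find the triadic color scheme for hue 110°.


Triadic: equally spaced at 120° intervals
H1 = 110°
H2 = (110 + 120) mod 360 = 230°
H3 = (110 + 240) mod 360 = 350°
Triadic = 110°, 230°, 350°


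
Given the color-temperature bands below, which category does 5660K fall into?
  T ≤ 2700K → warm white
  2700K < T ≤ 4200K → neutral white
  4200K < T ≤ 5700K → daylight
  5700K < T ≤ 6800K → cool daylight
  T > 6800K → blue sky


Temperature: 5660K
4200K < 5660K ≤ 5700K → daylight
Classification: daylight


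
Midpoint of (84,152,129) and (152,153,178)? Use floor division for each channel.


Midpoint: each channel = ⌊(C₁+C₂)/2⌋
R: ⌊(84+152)/2⌋ = 118
G: ⌊(152+153)/2⌋ = 152
B: ⌊(129+178)/2⌋ = 153
= RGB(118, 152, 153)


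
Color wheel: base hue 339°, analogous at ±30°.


Base hue: 339°
Left analog: (339 - 30) mod 360 = 309°
Right analog: (339 + 30) mod 360 = 9°
Analogous hues = 309° and 9°


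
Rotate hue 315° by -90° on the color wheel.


New hue = (H + rotation) mod 360
New hue = (315 -90) mod 360
= 225 mod 360
= 225°


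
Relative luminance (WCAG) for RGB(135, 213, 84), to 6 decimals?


Linearize each channel (sRGB transfer function): c = v/255; c_lin = c/12.92 if c ≤ 0.04045, else ((c+0.055)/1.055)^2.4
  R: 135/255 ≈ 0.529412 > 0.04045 → ((0.529412+0.055)/1.055)^2.4 ≈ 0.242281
  G: 213/255 ≈ 0.835294 > 0.04045 → ((0.835294+0.055)/1.055)^2.4 ≈ 0.665387
  B: 84/255 ≈ 0.329412 > 0.04045 → ((0.329412+0.055)/1.055)^2.4 ≈ 0.088656
R_lin = 0.242281, G_lin = 0.665387, B_lin = 0.088656
L = 0.2126×R + 0.7152×G + 0.0722×B
L = 0.2126×0.242281 + 0.7152×0.665387 + 0.0722×0.088656
L ≈ 0.533795


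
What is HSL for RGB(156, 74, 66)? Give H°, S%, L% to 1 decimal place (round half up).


Normalize: R'=156/255≈0.6118, G'=74/255≈0.2902, B'=66/255≈0.2588
Max=156/255, Min=66/255, Δ=Max-Min=90/255
L = (Max+Min)/2 = (156+66)/510 = 222/510 = 0.43529… → L = 43.5%
L ≤ 0.5 → S = Δ/(Max+Min) = 90/(156+66) = 90/222 = 0.40540… → S = 40.5%
(the 1/255 factors cancel in S and H, so raw channel differences can be used)
Max is R' → H = 60 × (((G-B)/Δ) mod 6) = 60 × (((74-66)/90) mod 6)
  8/90 = 0.0888…
  H = 60 × 0.0888… = 5.333…° → H = 5.3°
= HSL(5.3°, 40.5%, 43.5%)


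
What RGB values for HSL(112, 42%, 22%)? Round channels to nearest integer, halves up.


H=112°, S=0.42, L=0.22
C = (1-|2L-1|)×S = (1-|-0.56|)×0.42 = 0.1848
H' = H/60 = 112/60 ≈ 1.8667; X = C×(1-|H' mod 2 - 1|) = 0.02464
m = L - C/2 = 0.22 - 0.0924 = 0.1276
Sector ⌊H'⌋ = 1 → (R',G',B') = (0.02464, 0.1848, 0.0)
RGB = ((R'+m)×255, (G'+m)×255, (B'+m)×255) = (38.8212, 79.662, 32.538)
Round half up → RGB(39, 80, 33)


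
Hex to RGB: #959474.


95 → 149 (R)
94 → 148 (G)
74 → 116 (B)
= RGB(149, 148, 116)


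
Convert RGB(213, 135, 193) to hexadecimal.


R = 213 → D5 (hex)
G = 135 → 87 (hex)
B = 193 → C1 (hex)
Hex = #D587C1


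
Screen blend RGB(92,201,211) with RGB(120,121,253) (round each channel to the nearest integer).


Screen: C = 255 - (255-A)×(255-B)/255, rounded to nearest integer
R: 255 - (255-92)×(255-120)/255 = 255 - 22005/255 ≈ 255 - 86.294 = 168.706 → 169
G: 255 - (255-201)×(255-121)/255 = 255 - 7236/255 ≈ 255 - 28.376 = 226.624 → 227
B: 255 - (255-211)×(255-253)/255 = 255 - 88/255 ≈ 255 - 0.345 = 254.655 → 255
= RGB(169, 227, 255)
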